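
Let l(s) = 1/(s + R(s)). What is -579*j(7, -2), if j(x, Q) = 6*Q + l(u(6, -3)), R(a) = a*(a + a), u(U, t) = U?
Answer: 180455/26 ≈ 6940.6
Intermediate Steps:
R(a) = 2*a² (R(a) = a*(2*a) = 2*a²)
l(s) = 1/(s + 2*s²)
j(x, Q) = 1/78 + 6*Q (j(x, Q) = 6*Q + 1/(6*(1 + 2*6)) = 6*Q + 1/(6*(1 + 12)) = 6*Q + (⅙)/13 = 6*Q + (⅙)*(1/13) = 6*Q + 1/78 = 1/78 + 6*Q)
-579*j(7, -2) = -579*(1/78 + 6*(-2)) = -579*(1/78 - 12) = -579*(-935/78) = 180455/26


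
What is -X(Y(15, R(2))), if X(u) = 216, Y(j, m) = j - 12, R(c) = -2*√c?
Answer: -216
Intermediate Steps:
Y(j, m) = -12 + j
-X(Y(15, R(2))) = -1*216 = -216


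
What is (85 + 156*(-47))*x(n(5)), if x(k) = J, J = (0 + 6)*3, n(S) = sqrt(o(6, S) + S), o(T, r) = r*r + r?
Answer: -130446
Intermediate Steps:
o(T, r) = r + r**2 (o(T, r) = r**2 + r = r + r**2)
n(S) = sqrt(S + S*(1 + S)) (n(S) = sqrt(S*(1 + S) + S) = sqrt(S + S*(1 + S)))
J = 18 (J = 6*3 = 18)
x(k) = 18
(85 + 156*(-47))*x(n(5)) = (85 + 156*(-47))*18 = (85 - 7332)*18 = -7247*18 = -130446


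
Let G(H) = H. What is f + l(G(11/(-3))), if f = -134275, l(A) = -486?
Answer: -134761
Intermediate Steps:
f + l(G(11/(-3))) = -134275 - 486 = -134761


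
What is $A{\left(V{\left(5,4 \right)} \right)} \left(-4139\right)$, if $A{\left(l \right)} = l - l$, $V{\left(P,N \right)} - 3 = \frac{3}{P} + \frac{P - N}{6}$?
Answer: $0$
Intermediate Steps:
$V{\left(P,N \right)} = 3 + \frac{3}{P} - \frac{N}{6} + \frac{P}{6}$ ($V{\left(P,N \right)} = 3 + \left(\frac{3}{P} + \frac{P - N}{6}\right) = 3 + \left(\frac{3}{P} + \left(P - N\right) \frac{1}{6}\right) = 3 - \left(- \frac{3}{P} - \frac{P}{6} + \frac{N}{6}\right) = 3 + \left(\frac{3}{P} - \frac{N}{6} + \frac{P}{6}\right) = 3 + \frac{3}{P} - \frac{N}{6} + \frac{P}{6}$)
$A{\left(l \right)} = 0$
$A{\left(V{\left(5,4 \right)} \right)} \left(-4139\right) = 0 \left(-4139\right) = 0$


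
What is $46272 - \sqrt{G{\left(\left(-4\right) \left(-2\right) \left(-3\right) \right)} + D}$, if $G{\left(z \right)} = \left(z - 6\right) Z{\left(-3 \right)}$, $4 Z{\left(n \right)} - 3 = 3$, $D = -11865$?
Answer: $46272 - i \sqrt{11910} \approx 46272.0 - 109.13 i$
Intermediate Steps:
$Z{\left(n \right)} = \frac{3}{2}$ ($Z{\left(n \right)} = \frac{3}{4} + \frac{1}{4} \cdot 3 = \frac{3}{4} + \frac{3}{4} = \frac{3}{2}$)
$G{\left(z \right)} = -9 + \frac{3 z}{2}$ ($G{\left(z \right)} = \left(z - 6\right) \frac{3}{2} = \left(-6 + z\right) \frac{3}{2} = -9 + \frac{3 z}{2}$)
$46272 - \sqrt{G{\left(\left(-4\right) \left(-2\right) \left(-3\right) \right)} + D} = 46272 - \sqrt{\left(-9 + \frac{3 \left(-4\right) \left(-2\right) \left(-3\right)}{2}\right) - 11865} = 46272 - \sqrt{\left(-9 + \frac{3 \cdot 8 \left(-3\right)}{2}\right) - 11865} = 46272 - \sqrt{\left(-9 + \frac{3}{2} \left(-24\right)\right) - 11865} = 46272 - \sqrt{\left(-9 - 36\right) - 11865} = 46272 - \sqrt{-45 - 11865} = 46272 - \sqrt{-11910} = 46272 - i \sqrt{11910}$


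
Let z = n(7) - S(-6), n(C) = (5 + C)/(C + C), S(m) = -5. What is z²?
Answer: 1681/49 ≈ 34.306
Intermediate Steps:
n(C) = (5 + C)/(2*C) (n(C) = (5 + C)/((2*C)) = (5 + C)*(1/(2*C)) = (5 + C)/(2*C))
z = 41/7 (z = (½)*(5 + 7)/7 - 1*(-5) = (½)*(⅐)*12 + 5 = 6/7 + 5 = 41/7 ≈ 5.8571)
z² = (41/7)² = 1681/49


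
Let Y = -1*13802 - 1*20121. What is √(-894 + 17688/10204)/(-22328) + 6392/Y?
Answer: -6392/33923 - 3*I*√161292077/28479364 ≈ -0.18843 - 0.0013378*I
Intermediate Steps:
Y = -33923 (Y = -13802 - 20121 = -33923)
√(-894 + 17688/10204)/(-22328) + 6392/Y = √(-894 + 17688/10204)/(-22328) + 6392/(-33923) = √(-894 + 17688*(1/10204))*(-1/22328) + 6392*(-1/33923) = √(-894 + 4422/2551)*(-1/22328) - 6392/33923 = √(-2276172/2551)*(-1/22328) - 6392/33923 = (6*I*√161292077/2551)*(-1/22328) - 6392/33923 = -3*I*√161292077/28479364 - 6392/33923 = -6392/33923 - 3*I*√161292077/28479364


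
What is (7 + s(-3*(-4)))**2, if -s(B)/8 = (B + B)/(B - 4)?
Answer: 289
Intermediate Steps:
s(B) = -16*B/(-4 + B) (s(B) = -8*(B + B)/(B - 4) = -8*2*B/(-4 + B) = -16*B/(-4 + B))
(7 + s(-3*(-4)))**2 = (7 - 16*(-3*(-4))/(-4 - 3*(-4)))**2 = (7 - 16*12/(-4 + 12))**2 = (7 - 16*12/8)**2 = (7 - 16*12*1/8)**2 = (7 - 24)**2 = (-17)**2 = 289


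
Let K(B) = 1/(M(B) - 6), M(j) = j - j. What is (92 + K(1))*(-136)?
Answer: -37468/3 ≈ -12489.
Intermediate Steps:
M(j) = 0
K(B) = -1/6 (K(B) = 1/(0 - 6) = 1/(-6) = -1/6)
(92 + K(1))*(-136) = (92 - 1/6)*(-136) = (551/6)*(-136) = -37468/3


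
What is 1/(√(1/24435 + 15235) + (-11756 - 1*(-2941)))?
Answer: -215394525/1898330470649 - 3*√1010705518590/1898330470649 ≈ -0.00011505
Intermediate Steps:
1/(√(1/24435 + 15235) + (-11756 - 1*(-2941))) = 1/(√(1/24435 + 15235) + (-11756 + 2941)) = 1/(√(372267226/24435) - 8815) = 1/(√1010705518590/8145 - 8815) = 1/(-8815 + √1010705518590/8145)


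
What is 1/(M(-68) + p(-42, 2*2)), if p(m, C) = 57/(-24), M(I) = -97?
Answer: -8/795 ≈ -0.010063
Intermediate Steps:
p(m, C) = -19/8 (p(m, C) = 57*(-1/24) = -19/8)
1/(M(-68) + p(-42, 2*2)) = 1/(-97 - 19/8) = 1/(-795/8) = -8/795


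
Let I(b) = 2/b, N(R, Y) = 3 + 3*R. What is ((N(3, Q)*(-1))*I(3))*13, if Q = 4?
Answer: -104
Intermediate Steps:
((N(3, Q)*(-1))*I(3))*13 = (((3 + 3*3)*(-1))*(2/3))*13 = (((3 + 9)*(-1))*(2*(⅓)))*13 = ((12*(-1))*(⅔))*13 = -12*⅔*13 = -8*13 = -104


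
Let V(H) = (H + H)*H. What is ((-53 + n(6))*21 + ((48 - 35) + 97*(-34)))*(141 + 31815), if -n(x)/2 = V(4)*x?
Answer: -398235672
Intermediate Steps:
V(H) = 2*H² (V(H) = (2*H)*H = 2*H²)
n(x) = -64*x (n(x) = -2*2*4²*x = -2*2*16*x = -64*x)
((-53 + n(6))*21 + ((48 - 35) + 97*(-34)))*(141 + 31815) = ((-53 - 64*6)*21 + ((48 - 35) + 97*(-34)))*(141 + 31815) = ((-53 - 384)*21 + (13 - 3298))*31956 = (-437*21 - 3285)*31956 = (-9177 - 3285)*31956 = -12462*31956 = -398235672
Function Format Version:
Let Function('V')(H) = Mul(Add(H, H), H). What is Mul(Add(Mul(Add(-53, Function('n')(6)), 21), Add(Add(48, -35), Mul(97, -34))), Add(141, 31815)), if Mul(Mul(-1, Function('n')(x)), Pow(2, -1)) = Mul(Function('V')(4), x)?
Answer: -398235672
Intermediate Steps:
Function('V')(H) = Mul(2, Pow(H, 2)) (Function('V')(H) = Mul(Mul(2, H), H) = Mul(2, Pow(H, 2)))
Function('n')(x) = Mul(-64, x) (Function('n')(x) = Mul(-2, Mul(Mul(2, Pow(4, 2)), x)) = Mul(-2, Mul(Mul(2, 16), x)) = Mul(-2, Mul(32, x)) = Mul(-64, x))
Mul(Add(Mul(Add(-53, Function('n')(6)), 21), Add(Add(48, -35), Mul(97, -34))), Add(141, 31815)) = Mul(Add(Mul(Add(-53, Mul(-64, 6)), 21), Add(Add(48, -35), Mul(97, -34))), Add(141, 31815)) = Mul(Add(Mul(Add(-53, -384), 21), Add(13, -3298)), 31956) = Mul(Add(Mul(-437, 21), -3285), 31956) = Mul(Add(-9177, -3285), 31956) = Mul(-12462, 31956) = -398235672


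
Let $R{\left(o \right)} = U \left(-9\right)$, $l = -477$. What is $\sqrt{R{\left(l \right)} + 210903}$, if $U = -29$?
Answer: $2 \sqrt{52791} \approx 459.53$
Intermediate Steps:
$R{\left(o \right)} = 261$ ($R{\left(o \right)} = \left(-29\right) \left(-9\right) = 261$)
$\sqrt{R{\left(l \right)} + 210903} = \sqrt{261 + 210903} = \sqrt{211164} = 2 \sqrt{52791}$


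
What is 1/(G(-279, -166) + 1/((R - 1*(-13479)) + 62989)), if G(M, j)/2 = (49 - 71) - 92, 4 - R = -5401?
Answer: -81873/18667043 ≈ -0.0043860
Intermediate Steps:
R = 5405 (R = 4 - 1*(-5401) = 4 + 5401 = 5405)
G(M, j) = -228 (G(M, j) = 2*((49 - 71) - 92) = 2*(-22 - 92) = 2*(-114) = -228)
1/(G(-279, -166) + 1/((R - 1*(-13479)) + 62989)) = 1/(-228 + 1/((5405 - 1*(-13479)) + 62989)) = 1/(-228 + 1/((5405 + 13479) + 62989)) = 1/(-228 + 1/(18884 + 62989)) = 1/(-228 + 1/81873) = 1/(-18667043/81873) = -81873/18667043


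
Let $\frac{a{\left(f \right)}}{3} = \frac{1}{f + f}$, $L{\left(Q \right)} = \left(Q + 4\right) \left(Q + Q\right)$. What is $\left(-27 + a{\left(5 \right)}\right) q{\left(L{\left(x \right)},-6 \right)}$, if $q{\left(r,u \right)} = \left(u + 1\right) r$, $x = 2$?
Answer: $3204$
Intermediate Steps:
$L{\left(Q \right)} = 2 Q \left(4 + Q\right)$ ($L{\left(Q \right)} = \left(4 + Q\right) 2 Q = 2 Q \left(4 + Q\right)$)
$q{\left(r,u \right)} = r \left(1 + u\right)$ ($q{\left(r,u \right)} = \left(1 + u\right) r = r \left(1 + u\right)$)
$a{\left(f \right)} = \frac{3}{2 f}$ ($a{\left(f \right)} = \frac{3}{f + f} = \frac{3}{2 f}$)
$\left(-27 + a{\left(5 \right)}\right) q{\left(L{\left(x \right)},-6 \right)} = \left(-27 + \frac{3}{2 \cdot 5}\right) 2 \cdot 2 \left(4 + 2\right) \left(1 - 6\right) = \left(-27 + \frac{3}{2} \cdot \frac{1}{5}\right) 2 \cdot 2 \cdot 6 \left(-5\right) = \left(-27 + \frac{3}{10}\right) 24 \left(-5\right) = \left(- \frac{267}{10}\right) \left(-120\right) = 3204$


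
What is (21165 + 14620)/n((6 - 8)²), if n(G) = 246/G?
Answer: 71570/123 ≈ 581.87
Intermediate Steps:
(21165 + 14620)/n((6 - 8)²) = (21165 + 14620)/((246/((6 - 8)²))) = 35785/((246/((-2)²))) = 35785/((246/4)) = 35785/((246*(¼))) = 35785/(123/2) = 35785*(2/123) = 71570/123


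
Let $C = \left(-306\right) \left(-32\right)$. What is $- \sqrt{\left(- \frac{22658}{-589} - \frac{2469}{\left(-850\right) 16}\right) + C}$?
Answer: $- \frac{7 \sqrt{32183596535834}}{400520} \approx -99.15$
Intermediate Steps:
$C = 9792$
$- \sqrt{\left(- \frac{22658}{-589} - \frac{2469}{\left(-850\right) 16}\right) + C} = - \sqrt{\left(- \frac{22658}{-589} - \frac{2469}{\left(-850\right) 16}\right) + 9792} = - \sqrt{\left(\left(-22658\right) \left(- \frac{1}{589}\right) - \frac{2469}{-13600}\right) + 9792} = - \sqrt{\left(\frac{22658}{589} - - \frac{2469}{13600}\right) + 9792} = - \sqrt{\left(\frac{22658}{589} + \frac{2469}{13600}\right) + 9792} = - \sqrt{\frac{309603041}{8010400} + 9792} = - \sqrt{\frac{78747439841}{8010400}} = - \frac{7 \sqrt{32183596535834}}{400520}$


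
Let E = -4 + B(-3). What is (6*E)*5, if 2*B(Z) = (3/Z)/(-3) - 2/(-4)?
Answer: -215/2 ≈ -107.50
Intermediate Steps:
B(Z) = ¼ - 1/(2*Z) (B(Z) = ((3/Z)/(-3) - 2/(-4))/2 = ((3/Z)*(-⅓) - 2*(-¼))/2 = (-1/Z + ½)/2 = (½ - 1/Z)/2 = ¼ - 1/(2*Z))
E = -43/12 (E = -4 + (¼)*(-2 - 3)/(-3) = -4 + (¼)*(-⅓)*(-5) = -4 + 5/12 = -43/12 ≈ -3.5833)
(6*E)*5 = (6*(-43/12))*5 = -43/2*5 = -215/2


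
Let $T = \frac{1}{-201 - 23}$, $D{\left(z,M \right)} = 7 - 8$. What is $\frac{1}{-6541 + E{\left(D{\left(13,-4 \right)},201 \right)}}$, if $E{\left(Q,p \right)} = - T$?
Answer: $- \frac{224}{1465183} \approx -0.00015288$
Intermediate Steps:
$D{\left(z,M \right)} = -1$
$T = - \frac{1}{224}$ ($T = \frac{1}{-224} = - \frac{1}{224} \approx -0.0044643$)
$E{\left(Q,p \right)} = \frac{1}{224}$ ($E{\left(Q,p \right)} = \left(-1\right) \left(- \frac{1}{224}\right) = \frac{1}{224}$)
$\frac{1}{-6541 + E{\left(D{\left(13,-4 \right)},201 \right)}} = \frac{1}{-6541 + \frac{1}{224}} = \frac{1}{- \frac{1465183}{224}} = - \frac{224}{1465183}$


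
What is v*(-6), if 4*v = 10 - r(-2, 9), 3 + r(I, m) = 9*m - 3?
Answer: 195/2 ≈ 97.500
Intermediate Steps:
r(I, m) = -6 + 9*m (r(I, m) = -3 + (9*m - 3) = -3 + (-3 + 9*m) = -6 + 9*m)
v = -65/4 (v = (10 - (-6 + 9*9))/4 = (10 - (-6 + 81))/4 = (10 - 1*75)/4 = (10 - 75)/4 = (¼)*(-65) = -65/4 ≈ -16.250)
v*(-6) = -65/4*(-6) = 195/2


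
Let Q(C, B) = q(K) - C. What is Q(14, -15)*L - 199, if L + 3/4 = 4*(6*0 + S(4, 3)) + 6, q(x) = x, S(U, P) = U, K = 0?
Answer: -993/2 ≈ -496.50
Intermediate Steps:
L = 85/4 (L = -3/4 + (4*(6*0 + 4) + 6) = -3/4 + (4*(0 + 4) + 6) = -3/4 + (4*4 + 6) = -3/4 + (16 + 6) = -3/4 + 22 = 85/4 ≈ 21.250)
Q(C, B) = -C (Q(C, B) = 0 - C = -C)
Q(14, -15)*L - 199 = -1*14*(85/4) - 199 = -14*85/4 - 199 = -595/2 - 199 = -993/2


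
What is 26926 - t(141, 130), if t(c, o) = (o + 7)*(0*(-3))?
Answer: 26926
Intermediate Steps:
t(c, o) = 0 (t(c, o) = (7 + o)*0 = 0)
26926 - t(141, 130) = 26926 - 1*0 = 26926 + 0 = 26926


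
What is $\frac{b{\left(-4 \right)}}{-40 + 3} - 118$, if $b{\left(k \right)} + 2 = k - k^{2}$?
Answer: $- \frac{4344}{37} \approx -117.41$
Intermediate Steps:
$b{\left(k \right)} = -2 + k - k^{2}$ ($b{\left(k \right)} = -2 - \left(k^{2} - k\right) = -2 + k - k^{2}$)
$\frac{b{\left(-4 \right)}}{-40 + 3} - 118 = \frac{-2 - 4 - \left(-4\right)^{2}}{-40 + 3} - 118 = \frac{-2 - 4 - 16}{-37} - 118 = \left(-2 - 4 - 16\right) \left(- \frac{1}{37}\right) - 118 = \left(-22\right) \left(- \frac{1}{37}\right) - 118 = \frac{22}{37} - 118 = - \frac{4344}{37}$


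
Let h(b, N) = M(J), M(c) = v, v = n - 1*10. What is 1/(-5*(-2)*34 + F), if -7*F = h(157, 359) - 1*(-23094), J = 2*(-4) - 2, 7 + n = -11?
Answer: -7/20686 ≈ -0.00033839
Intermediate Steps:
n = -18 (n = -7 - 11 = -18)
J = -10 (J = -8 - 2 = -10)
v = -28 (v = -18 - 1*10 = -18 - 10 = -28)
M(c) = -28
h(b, N) = -28
F = -23066/7 (F = -(-28 - 1*(-23094))/7 = -(-28 + 23094)/7 = -⅐*23066 = -23066/7 ≈ -3295.1)
1/(-5*(-2)*34 + F) = 1/(-5*(-2)*34 - 23066/7) = 1/(10*34 - 23066/7) = 1/(340 - 23066/7) = 1/(-20686/7) = -7/20686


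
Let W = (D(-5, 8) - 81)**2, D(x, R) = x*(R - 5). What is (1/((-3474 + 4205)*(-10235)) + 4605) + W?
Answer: 103405750484/7481785 ≈ 13821.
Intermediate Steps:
D(x, R) = x*(-5 + R)
W = 9216 (W = (-5*(-5 + 8) - 81)**2 = (-5*3 - 81)**2 = (-15 - 81)**2 = (-96)**2 = 9216)
(1/((-3474 + 4205)*(-10235)) + 4605) + W = (1/((-3474 + 4205)*(-10235)) + 4605) + 9216 = (-1/10235/731 + 4605) + 9216 = ((1/731)*(-1/10235) + 4605) + 9216 = (-1/7481785 + 4605) + 9216 = 34453619924/7481785 + 9216 = 103405750484/7481785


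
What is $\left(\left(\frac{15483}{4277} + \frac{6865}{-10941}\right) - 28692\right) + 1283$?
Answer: $- \frac{14092908965}{514227} \approx -27406.0$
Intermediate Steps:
$\left(\left(\frac{15483}{4277} + \frac{6865}{-10941}\right) - 28692\right) + 1283 = \left(\left(15483 \cdot \frac{1}{4277} + 6865 \left(- \frac{1}{10941}\right)\right) - 28692\right) + 1283 = \left(\left(\frac{1191}{329} - \frac{6865}{10941}\right) - 28692\right) + 1283 = \left(\frac{1538878}{514227} - 28692\right) + 1283 = - \frac{14752662206}{514227} + 1283 = - \frac{14092908965}{514227}$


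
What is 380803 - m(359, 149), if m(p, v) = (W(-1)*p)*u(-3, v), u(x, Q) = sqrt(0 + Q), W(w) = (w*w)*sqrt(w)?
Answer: 380803 - 359*I*sqrt(149) ≈ 3.808e+5 - 4382.2*I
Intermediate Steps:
W(w) = w**(5/2) (W(w) = w**2*sqrt(w) = w**(5/2))
u(x, Q) = sqrt(Q)
m(p, v) = I*p*sqrt(v) (m(p, v) = ((-1)**(5/2)*p)*sqrt(v) = (I*p)*sqrt(v) = I*p*sqrt(v))
380803 - m(359, 149) = 380803 - I*359*sqrt(149) = 380803 - 359*I*sqrt(149)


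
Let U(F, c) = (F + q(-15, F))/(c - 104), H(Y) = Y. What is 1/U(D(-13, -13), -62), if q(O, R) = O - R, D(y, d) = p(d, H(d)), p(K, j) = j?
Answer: 166/15 ≈ 11.067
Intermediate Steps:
D(y, d) = d
U(F, c) = -15/(-104 + c) (U(F, c) = (F + (-15 - F))/(c - 104) = -15/(-104 + c))
1/U(D(-13, -13), -62) = 1/(-15/(-104 - 62)) = 1/(-15/(-166)) = 1/(-15*(-1/166)) = 1/(15/166) = 166/15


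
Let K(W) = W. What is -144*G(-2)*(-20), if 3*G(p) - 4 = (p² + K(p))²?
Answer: 7680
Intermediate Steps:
G(p) = 4/3 + (p + p²)²/3 (G(p) = 4/3 + (p² + p)²/3 = 4/3 + (p + p²)²/3)
-144*G(-2)*(-20) = -144*(4/3 + (⅓)*(-2)²*(1 - 2)²)*(-20) = -144*(4/3 + (⅓)*4*(-1)²)*(-20) = -144*(4/3 + (⅓)*4*1)*(-20) = -144*(4/3 + 4/3)*(-20) = -144*8/3*(-20) = -384*(-20) = 7680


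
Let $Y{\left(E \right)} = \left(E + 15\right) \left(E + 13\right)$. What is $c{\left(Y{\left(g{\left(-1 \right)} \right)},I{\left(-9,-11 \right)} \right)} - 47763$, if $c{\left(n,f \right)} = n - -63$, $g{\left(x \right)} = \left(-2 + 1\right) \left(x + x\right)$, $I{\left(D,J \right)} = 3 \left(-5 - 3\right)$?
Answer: $-47445$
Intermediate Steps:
$I{\left(D,J \right)} = -24$ ($I{\left(D,J \right)} = 3 \left(-8\right) = -24$)
$g{\left(x \right)} = - 2 x$
$Y{\left(E \right)} = \left(13 + E\right) \left(15 + E\right)$ ($Y{\left(E \right)} = \left(15 + E\right) \left(13 + E\right) = \left(13 + E\right) \left(15 + E\right)$)
$c{\left(n,f \right)} = 63 + n$ ($c{\left(n,f \right)} = n + 63 = 63 + n$)
$c{\left(Y{\left(g{\left(-1 \right)} \right)},I{\left(-9,-11 \right)} \right)} - 47763 = \left(63 + \left(195 + \left(\left(-2\right) \left(-1\right)\right)^{2} + 28 \left(\left(-2\right) \left(-1\right)\right)\right)\right) - 47763 = \left(63 + \left(195 + 2^{2} + 28 \cdot 2\right)\right) - 47763 = \left(63 + \left(195 + 4 + 56\right)\right) - 47763 = \left(63 + 255\right) - 47763 = 318 - 47763 = -47445$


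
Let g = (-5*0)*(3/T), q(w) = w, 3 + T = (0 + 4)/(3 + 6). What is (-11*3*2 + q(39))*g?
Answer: 0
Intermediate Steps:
T = -23/9 (T = -3 + (0 + 4)/(3 + 6) = -3 + 4/9 = -23/9 ≈ -2.5556)
g = 0 (g = (-5*0)*(3/(-23/9)) = 0*(3*(-9/23)) = 0*(-27/23) = 0)
(-11*3*2 + q(39))*g = (-11*3*2 + 39)*0 = (-33*2 + 39)*0 = (-66 + 39)*0 = -27*0 = 0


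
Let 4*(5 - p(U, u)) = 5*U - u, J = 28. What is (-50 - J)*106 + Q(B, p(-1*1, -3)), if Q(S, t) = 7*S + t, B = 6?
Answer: -16441/2 ≈ -8220.5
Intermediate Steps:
p(U, u) = 5 - 5*U/4 + u/4 (p(U, u) = 5 - (5*U - u)/4 = 5 - (-u + 5*U)/4 = 5 + (-5*U/4 + u/4) = 5 - 5*U/4 + u/4)
Q(S, t) = t + 7*S
(-50 - J)*106 + Q(B, p(-1*1, -3)) = (-50 - 1*28)*106 + ((5 - (-5)/4 + (1/4)*(-3)) + 7*6) = (-50 - 28)*106 + ((5 - 5/4*(-1) - 3/4) + 42) = -78*106 + ((5 + 5/4 - 3/4) + 42) = -8268 + (11/2 + 42) = -8268 + 95/2 = -16441/2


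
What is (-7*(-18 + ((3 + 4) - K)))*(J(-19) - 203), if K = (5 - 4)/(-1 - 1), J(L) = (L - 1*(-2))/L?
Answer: -282240/19 ≈ -14855.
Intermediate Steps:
J(L) = (2 + L)/L (J(L) = (L + 2)/L = (2 + L)/L)
K = -½ (K = 1/(-2) = 1*(-½) = -½ ≈ -0.50000)
(-7*(-18 + ((3 + 4) - K)))*(J(-19) - 203) = (-7*(-18 + ((3 + 4) - 1*(-½))))*((2 - 19)/(-19) - 203) = (-7*(-18 + (7 + ½)))*(-1/19*(-17) - 203) = (-7*(-18 + 15/2))*(17/19 - 203) = -7*(-21/2)*(-3840/19) = (147/2)*(-3840/19) = -282240/19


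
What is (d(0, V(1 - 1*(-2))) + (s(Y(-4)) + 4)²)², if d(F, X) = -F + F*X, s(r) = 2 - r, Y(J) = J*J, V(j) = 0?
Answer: 10000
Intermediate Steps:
Y(J) = J²
(d(0, V(1 - 1*(-2))) + (s(Y(-4)) + 4)²)² = (0*(-1 + 0) + ((2 - 1*(-4)²) + 4)²)² = (0*(-1) + ((2 - 1*16) + 4)²)² = (0 + ((2 - 16) + 4)²)² = (0 + (-14 + 4)²)² = (0 + (-10)²)² = (0 + 100)² = 100² = 10000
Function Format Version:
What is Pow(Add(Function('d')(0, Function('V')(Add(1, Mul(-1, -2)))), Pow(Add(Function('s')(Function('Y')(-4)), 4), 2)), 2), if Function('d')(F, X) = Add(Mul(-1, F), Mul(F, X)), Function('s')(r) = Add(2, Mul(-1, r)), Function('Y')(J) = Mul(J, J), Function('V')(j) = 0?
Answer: 10000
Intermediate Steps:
Function('Y')(J) = Pow(J, 2)
Pow(Add(Function('d')(0, Function('V')(Add(1, Mul(-1, -2)))), Pow(Add(Function('s')(Function('Y')(-4)), 4), 2)), 2) = Pow(Add(Mul(0, Add(-1, 0)), Pow(Add(Add(2, Mul(-1, Pow(-4, 2))), 4), 2)), 2) = Pow(Add(Mul(0, -1), Pow(Add(Add(2, Mul(-1, 16)), 4), 2)), 2) = Pow(Add(0, Pow(Add(Add(2, -16), 4), 2)), 2) = Pow(Add(0, Pow(Add(-14, 4), 2)), 2) = Pow(Add(0, Pow(-10, 2)), 2) = Pow(Add(0, 100), 2) = Pow(100, 2) = 10000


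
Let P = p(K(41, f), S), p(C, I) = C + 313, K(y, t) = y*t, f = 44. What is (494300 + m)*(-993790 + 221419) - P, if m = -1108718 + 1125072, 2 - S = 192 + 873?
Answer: -394414342751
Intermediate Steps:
S = -1063 (S = 2 - (192 + 873) = 2 - 1*1065 = 2 - 1065 = -1063)
m = 16354
K(y, t) = t*y
p(C, I) = 313 + C
P = 2117 (P = 313 + 44*41 = 313 + 1804 = 2117)
(494300 + m)*(-993790 + 221419) - P = (494300 + 16354)*(-993790 + 221419) - 1*2117 = 510654*(-772371) - 2117 = -394414340634 - 2117 = -394414342751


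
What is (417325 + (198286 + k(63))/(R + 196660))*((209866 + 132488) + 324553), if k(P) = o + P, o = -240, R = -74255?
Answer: 34067520071157738/122405 ≈ 2.7832e+11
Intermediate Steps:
k(P) = -240 + P
(417325 + (198286 + k(63))/(R + 196660))*((209866 + 132488) + 324553) = (417325 + (198286 + (-240 + 63))/(-74255 + 196660))*((209866 + 132488) + 324553) = (417325 + (198286 - 177)/122405)*(342354 + 324553) = (417325 + 198109*(1/122405))*666907 = (417325 + 198109/122405)*666907 = (51082864734/122405)*666907 = 34067520071157738/122405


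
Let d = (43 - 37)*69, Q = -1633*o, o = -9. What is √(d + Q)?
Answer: 3*√1679 ≈ 122.93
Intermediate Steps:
Q = 14697 (Q = -1633*(-9) = 14697)
d = 414 (d = 6*69 = 414)
√(d + Q) = √(414 + 14697) = √15111 = 3*√1679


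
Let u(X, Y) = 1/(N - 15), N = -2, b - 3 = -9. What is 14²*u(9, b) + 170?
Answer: 2694/17 ≈ 158.47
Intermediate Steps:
b = -6 (b = 3 - 9 = -6)
u(X, Y) = -1/17 (u(X, Y) = 1/(-2 - 15) = 1/(-17) = -1/17)
14²*u(9, b) + 170 = 14²*(-1/17) + 170 = 196*(-1/17) + 170 = -196/17 + 170 = 2694/17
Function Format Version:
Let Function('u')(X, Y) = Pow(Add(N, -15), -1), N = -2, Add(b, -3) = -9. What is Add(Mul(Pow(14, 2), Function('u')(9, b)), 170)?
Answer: Rational(2694, 17) ≈ 158.47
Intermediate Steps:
b = -6 (b = Add(3, -9) = -6)
Function('u')(X, Y) = Rational(-1, 17) (Function('u')(X, Y) = Pow(Add(-2, -15), -1) = Pow(-17, -1) = Rational(-1, 17))
Add(Mul(Pow(14, 2), Function('u')(9, b)), 170) = Add(Mul(Pow(14, 2), Rational(-1, 17)), 170) = Add(Mul(196, Rational(-1, 17)), 170) = Add(Rational(-196, 17), 170) = Rational(2694, 17)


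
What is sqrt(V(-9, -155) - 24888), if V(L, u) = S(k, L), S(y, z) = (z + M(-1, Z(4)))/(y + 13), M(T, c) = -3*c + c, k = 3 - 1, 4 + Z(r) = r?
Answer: 3*I*sqrt(69135)/5 ≈ 157.76*I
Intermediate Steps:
Z(r) = -4 + r
k = 2
M(T, c) = -2*c
S(y, z) = z/(13 + y) (S(y, z) = (z - 2*(-4 + 4))/(y + 13) = (z - 2*0)/(13 + y) = (z + 0)/(13 + y) = z/(13 + y))
V(L, u) = L/15 (V(L, u) = L/(13 + 2) = L/15)
sqrt(V(-9, -155) - 24888) = sqrt((1/15)*(-9) - 24888) = sqrt(-3/5 - 24888) = sqrt(-124443/5) = 3*I*sqrt(69135)/5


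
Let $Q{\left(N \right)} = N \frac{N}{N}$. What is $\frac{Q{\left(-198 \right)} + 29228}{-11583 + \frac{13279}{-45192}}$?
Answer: $- \frac{37483536}{14956349} \approx -2.5062$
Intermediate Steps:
$Q{\left(N \right)} = N$ ($Q{\left(N \right)} = N 1 = N$)
$\frac{Q{\left(-198 \right)} + 29228}{-11583 + \frac{13279}{-45192}} = \frac{-198 + 29228}{-11583 + \frac{13279}{-45192}} = \frac{29030}{-11583 + 13279 \left(- \frac{1}{45192}\right)} = \frac{29030}{-11583 - \frac{1897}{6456}} = \frac{29030}{- \frac{74781745}{6456}} = 29030 \left(- \frac{6456}{74781745}\right) = - \frac{37483536}{14956349}$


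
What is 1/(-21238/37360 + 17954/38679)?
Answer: -722523720/75351581 ≈ -9.5887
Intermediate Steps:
1/(-21238/37360 + 17954/38679) = 1/(-21238*1/37360 + 17954*(1/38679)) = 1/(-10619/18680 + 17954/38679) = 1/(-75351581/722523720) = -722523720/75351581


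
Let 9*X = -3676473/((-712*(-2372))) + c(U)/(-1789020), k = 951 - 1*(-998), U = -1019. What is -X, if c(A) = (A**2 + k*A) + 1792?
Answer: 1244956105967/6798175814880 ≈ 0.18313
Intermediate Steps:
k = 1949 (k = 951 + 998 = 1949)
c(A) = 1792 + A**2 + 1949*A (c(A) = (A**2 + 1949*A) + 1792 = 1792 + A**2 + 1949*A)
X = -1244956105967/6798175814880 (X = (-3676473/((-712*(-2372))) + (1792 + (-1019)**2 + 1949*(-1019))/(-1789020))/9 = (-3676473/1688864 + (1792 + 1038361 - 1986031)*(-1/1789020))/9 = (-3676473*1/1688864 - 945878*(-1/1789020))/9 = (-3676473/1688864 + 472939/894510)/9 = (1/9)*(-1244956105967/755352868320) = -1244956105967/6798175814880 ≈ -0.18313)
-X = -1*(-1244956105967/6798175814880) = 1244956105967/6798175814880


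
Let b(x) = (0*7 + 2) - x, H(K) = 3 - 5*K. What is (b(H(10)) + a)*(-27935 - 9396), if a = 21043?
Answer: -787385452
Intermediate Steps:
b(x) = 2 - x (b(x) = (0 + 2) - x = 2 - x)
(b(H(10)) + a)*(-27935 - 9396) = ((2 - (3 - 5*10)) + 21043)*(-27935 - 9396) = ((2 - (3 - 50)) + 21043)*(-37331) = ((2 - 1*(-47)) + 21043)*(-37331) = ((2 + 47) + 21043)*(-37331) = (49 + 21043)*(-37331) = 21092*(-37331) = -787385452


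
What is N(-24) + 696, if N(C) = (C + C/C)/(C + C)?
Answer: 33431/48 ≈ 696.48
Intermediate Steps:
N(C) = (1 + C)/(2*C) (N(C) = (C + 1)/((2*C)) = (1 + C)*(1/(2*C)) = (1 + C)/(2*C))
N(-24) + 696 = (½)*(1 - 24)/(-24) + 696 = (½)*(-1/24)*(-23) + 696 = 23/48 + 696 = 33431/48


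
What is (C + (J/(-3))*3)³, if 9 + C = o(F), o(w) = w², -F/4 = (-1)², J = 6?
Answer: 1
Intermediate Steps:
F = -4 (F = -4*(-1)² = -4*1 = -4)
C = 7 (C = -9 + (-4)² = -9 + 16 = 7)
(C + (J/(-3))*3)³ = (7 + (6/(-3))*3)³ = (7 - ⅓*6*3)³ = (7 - 2*3)³ = (7 - 6)³ = 1³ = 1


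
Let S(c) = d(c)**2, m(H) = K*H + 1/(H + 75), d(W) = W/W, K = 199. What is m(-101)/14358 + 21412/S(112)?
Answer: 7992748321/373308 ≈ 21411.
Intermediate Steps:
d(W) = 1
m(H) = 1/(75 + H) + 199*H (m(H) = 199*H + 1/(H + 75) = 199*H + 1/(75 + H) = 1/(75 + H) + 199*H)
S(c) = 1 (S(c) = 1**2 = 1)
m(-101)/14358 + 21412/S(112) = ((1 + 199*(-101)**2 + 14925*(-101))/(75 - 101))/14358 + 21412/1 = ((1 + 199*10201 - 1507425)/(-26))*(1/14358) + 21412*1 = -(1 + 2029999 - 1507425)/26*(1/14358) + 21412 = -1/26*522575*(1/14358) + 21412 = -522575/26*1/14358 + 21412 = -522575/373308 + 21412 = 7992748321/373308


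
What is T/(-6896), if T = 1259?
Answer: -1259/6896 ≈ -0.18257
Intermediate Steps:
T/(-6896) = 1259/(-6896) = 1259*(-1/6896) = -1259/6896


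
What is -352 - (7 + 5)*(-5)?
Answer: -292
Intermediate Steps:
-352 - (7 + 5)*(-5) = -352 - 12*(-5) = -352 - 1*(-60) = -352 + 60 = -292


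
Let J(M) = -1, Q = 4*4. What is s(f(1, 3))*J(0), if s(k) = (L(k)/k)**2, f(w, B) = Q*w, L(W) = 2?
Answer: -1/64 ≈ -0.015625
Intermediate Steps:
Q = 16
f(w, B) = 16*w
s(k) = 4/k**2 (s(k) = (2/k)**2 = 4/k**2)
s(f(1, 3))*J(0) = (4/(16*1)**2)*(-1) = (4/16**2)*(-1) = (4*(1/256))*(-1) = (1/64)*(-1) = -1/64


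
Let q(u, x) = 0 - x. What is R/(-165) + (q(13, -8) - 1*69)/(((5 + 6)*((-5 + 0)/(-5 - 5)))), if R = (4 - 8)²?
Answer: -1846/165 ≈ -11.188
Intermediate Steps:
q(u, x) = -x
R = 16 (R = (-4)² = 16)
R/(-165) + (q(13, -8) - 1*69)/(((5 + 6)*((-5 + 0)/(-5 - 5)))) = 16/(-165) + (-1*(-8) - 1*69)/(((5 + 6)*((-5 + 0)/(-5 - 5)))) = 16*(-1/165) + (8 - 69)/((11*(-5/(-10)))) = -16/165 - 61/(11*(-5*(-⅒))) = -16/165 - 61/(11*(½)) = -16/165 - 61/11/2 = -16/165 - 61*2/11 = -16/165 - 122/11 = -1846/165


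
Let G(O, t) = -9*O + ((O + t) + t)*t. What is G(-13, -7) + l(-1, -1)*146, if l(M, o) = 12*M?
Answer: -1446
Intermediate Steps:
G(O, t) = -9*O + t*(O + 2*t) (G(O, t) = -9*O + (O + 2*t)*t = -9*O + t*(O + 2*t))
G(-13, -7) + l(-1, -1)*146 = (-9*(-13) + 2*(-7)² - 13*(-7)) + (12*(-1))*146 = (117 + 2*49 + 91) - 12*146 = (117 + 98 + 91) - 1752 = 306 - 1752 = -1446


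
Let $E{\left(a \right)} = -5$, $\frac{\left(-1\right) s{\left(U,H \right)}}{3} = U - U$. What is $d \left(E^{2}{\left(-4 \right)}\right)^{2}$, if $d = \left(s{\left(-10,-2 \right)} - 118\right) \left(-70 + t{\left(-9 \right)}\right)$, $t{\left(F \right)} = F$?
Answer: $5826250$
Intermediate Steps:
$s{\left(U,H \right)} = 0$ ($s{\left(U,H \right)} = - 3 \left(U - U\right) = \left(-3\right) 0 = 0$)
$d = 9322$ ($d = \left(0 - 118\right) \left(-70 - 9\right) = \left(-118\right) \left(-79\right) = 9322$)
$d \left(E^{2}{\left(-4 \right)}\right)^{2} = 9322 \left(\left(-5\right)^{2}\right)^{2} = 9322 \cdot 25^{2} = 9322 \cdot 625 = 5826250$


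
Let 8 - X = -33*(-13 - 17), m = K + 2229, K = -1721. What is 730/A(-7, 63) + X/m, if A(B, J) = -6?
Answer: -94183/762 ≈ -123.60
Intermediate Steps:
m = 508 (m = -1721 + 2229 = 508)
X = -982 (X = 8 - (-33)*(-13 - 17) = 8 - (-33)*(-30) = 8 - 1*990 = 8 - 990 = -982)
730/A(-7, 63) + X/m = 730/(-6) - 982/508 = 730*(-⅙) - 982*1/508 = -365/3 - 491/254 = -94183/762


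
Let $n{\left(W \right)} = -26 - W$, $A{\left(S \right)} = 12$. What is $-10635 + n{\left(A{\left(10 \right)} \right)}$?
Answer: $-10673$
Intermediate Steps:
$-10635 + n{\left(A{\left(10 \right)} \right)} = -10635 - 38 = -10673$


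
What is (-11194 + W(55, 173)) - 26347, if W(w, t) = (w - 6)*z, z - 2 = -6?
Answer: -37737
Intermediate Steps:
z = -4 (z = 2 - 6 = -4)
W(w, t) = 24 - 4*w (W(w, t) = (w - 6)*(-4) = (-6 + w)*(-4) = 24 - 4*w)
(-11194 + W(55, 173)) - 26347 = (-11194 + (24 - 4*55)) - 26347 = (-11194 + (24 - 220)) - 26347 = (-11194 - 196) - 26347 = -11390 - 26347 = -37737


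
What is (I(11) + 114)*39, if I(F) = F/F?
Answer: 4485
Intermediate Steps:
I(F) = 1
(I(11) + 114)*39 = (1 + 114)*39 = 115*39 = 4485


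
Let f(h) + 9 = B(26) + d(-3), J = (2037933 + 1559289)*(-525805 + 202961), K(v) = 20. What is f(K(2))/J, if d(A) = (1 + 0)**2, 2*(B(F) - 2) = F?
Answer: -7/1161341539368 ≈ -6.0275e-12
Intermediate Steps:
B(F) = 2 + F/2
d(A) = 1 (d(A) = 1**2 = 1)
J = -1161341539368 (J = 3597222*(-322844) = -1161341539368)
f(h) = 7 (f(h) = -9 + ((2 + (1/2)*26) + 1) = -9 + ((2 + 13) + 1) = -9 + (15 + 1) = -9 + 16 = 7)
f(K(2))/J = 7/(-1161341539368) = 7*(-1/1161341539368) = -7/1161341539368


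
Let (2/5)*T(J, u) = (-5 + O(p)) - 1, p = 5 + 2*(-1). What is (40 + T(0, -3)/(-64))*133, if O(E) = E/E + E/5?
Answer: 341943/64 ≈ 5342.9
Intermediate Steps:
p = 3 (p = 5 - 2 = 3)
O(E) = 1 + E/5 (O(E) = 1 + E*(⅕) = 1 + E/5)
T(J, u) = -11 (T(J, u) = 5*((-5 + (1 + (⅕)*3)) - 1)/2 = 5*((-5 + (1 + ⅗)) - 1)/2 = 5*((-5 + 8/5) - 1)/2 = 5*(-17/5 - 1)/2 = (5/2)*(-22/5) = -11)
(40 + T(0, -3)/(-64))*133 = (40 - 11/(-64))*133 = (40 - 11*(-1/64))*133 = (40 + 11/64)*133 = (2571/64)*133 = 341943/64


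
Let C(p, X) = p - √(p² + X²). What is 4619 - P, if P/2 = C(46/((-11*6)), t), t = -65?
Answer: 152473/33 + 2*√4601554/33 ≈ 4750.4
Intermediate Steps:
C(p, X) = p - √(X² + p²)
P = -46/33 - 2*√4601554/33 (P = 2*(46/((-11*6)) - √((-65)² + (46/((-11*6)))²)) = 2*(46/(-66) - √(4225 + (46/(-66))²)) = 2*(46*(-1/66) - √(4225 + (46*(-1/66))²)) = 2*(-23/33 - √(4225 + (-23/33)²)) = 2*(-23/33 - √(4225 + 529/1089)) = 2*(-23/33 - √(4601554/1089)) = 2*(-23/33 - √4601554/33) = -46/33 - 2*√4601554/33 ≈ -131.40)
4619 - P = 4619 - (-46/33 - 2*√4601554/33) = 4619 + (46/33 + 2*√4601554/33) = 152473/33 + 2*√4601554/33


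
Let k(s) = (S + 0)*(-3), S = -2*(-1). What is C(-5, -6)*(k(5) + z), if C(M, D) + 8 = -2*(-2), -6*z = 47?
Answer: 166/3 ≈ 55.333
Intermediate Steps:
z = -47/6 (z = -⅙*47 = -47/6 ≈ -7.8333)
S = 2
k(s) = -6 (k(s) = (2 + 0)*(-3) = 2*(-3) = -6)
C(M, D) = -4 (C(M, D) = -8 - 2*(-2) = -8 + 4 = -4)
C(-5, -6)*(k(5) + z) = -4*(-6 - 47/6) = -4*(-83/6) = 166/3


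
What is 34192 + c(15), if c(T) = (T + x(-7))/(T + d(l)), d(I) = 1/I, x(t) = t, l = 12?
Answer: 6188848/181 ≈ 34193.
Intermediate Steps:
c(T) = (-7 + T)/(1/12 + T) (c(T) = (T - 7)/(T + 1/12) = (-7 + T)/(T + 1/12) = (-7 + T)/(1/12 + T))
34192 + c(15) = 34192 + 12*(-7 + 15)/(1 + 12*15) = 34192 + 12*8/(1 + 180) = 34192 + 12*8/181 = 34192 + 12*(1/181)*8 = 34192 + 96/181 = 6188848/181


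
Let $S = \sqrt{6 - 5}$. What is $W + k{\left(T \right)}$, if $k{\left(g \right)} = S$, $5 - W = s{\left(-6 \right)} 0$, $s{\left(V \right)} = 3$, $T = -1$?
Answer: $6$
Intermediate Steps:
$S = 1$ ($S = \sqrt{1} = 1$)
$W = 5$ ($W = 5 - 3 \cdot 0 = 5 - 0 = 5 + 0 = 5$)
$k{\left(g \right)} = 1$
$W + k{\left(T \right)} = 5 + 1 = 6$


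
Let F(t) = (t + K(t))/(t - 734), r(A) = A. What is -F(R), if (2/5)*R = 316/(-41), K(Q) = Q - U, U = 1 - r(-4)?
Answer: -255/4412 ≈ -0.057797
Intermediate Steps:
U = 5 (U = 1 - 1*(-4) = 1 + 4 = 5)
K(Q) = -5 + Q (K(Q) = Q - 1*5 = Q - 5 = -5 + Q)
R = -790/41 (R = 5*(316/(-41))/2 = 5*(316*(-1/41))/2 = (5/2)*(-316/41) = -790/41 ≈ -19.268)
F(t) = (-5 + 2*t)/(-734 + t) (F(t) = (t + (-5 + t))/(t - 734) = (-5 + 2*t)/(-734 + t))
-F(R) = -(-5 + 2*(-790/41))/(-734 - 790/41) = -(-5 - 1580/41)/(-30884/41) = -(-41)*(-1785)/(30884*41) = -1*255/4412 = -255/4412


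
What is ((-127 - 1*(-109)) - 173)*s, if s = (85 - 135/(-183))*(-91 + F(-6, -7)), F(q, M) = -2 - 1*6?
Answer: 98894070/61 ≈ 1.6212e+6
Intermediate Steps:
F(q, M) = -8 (F(q, M) = -2 - 6 = -8)
s = -517770/61 (s = (85 - 135/(-183))*(-91 - 8) = (85 - 135*(-1/183))*(-99) = (85 + 45/61)*(-99) = (5230/61)*(-99) = -517770/61 ≈ -8488.0)
((-127 - 1*(-109)) - 173)*s = ((-127 - 1*(-109)) - 173)*(-517770/61) = ((-127 + 109) - 173)*(-517770/61) = (-18 - 173)*(-517770/61) = -191*(-517770/61) = 98894070/61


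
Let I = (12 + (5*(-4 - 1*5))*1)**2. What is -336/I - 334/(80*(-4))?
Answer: 42701/58080 ≈ 0.73521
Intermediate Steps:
I = 1089 (I = (12 + (5*(-4 - 5))*1)**2 = (12 + (5*(-9))*1)**2 = (12 - 45*1)**2 = (12 - 45)**2 = (-33)**2 = 1089)
-336/I - 334/(80*(-4)) = -336/1089 - 334/(80*(-4)) = -336*1/1089 - 334/(-320) = -112/363 - 334*(-1/320) = -112/363 + 167/160 = 42701/58080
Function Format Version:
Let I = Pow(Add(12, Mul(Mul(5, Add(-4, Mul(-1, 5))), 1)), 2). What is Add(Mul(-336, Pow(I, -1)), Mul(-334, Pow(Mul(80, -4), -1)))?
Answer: Rational(42701, 58080) ≈ 0.73521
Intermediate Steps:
I = 1089 (I = Pow(Add(12, Mul(Mul(5, Add(-4, -5)), 1)), 2) = Pow(Add(12, Mul(Mul(5, -9), 1)), 2) = Pow(Add(12, Mul(-45, 1)), 2) = Pow(Add(12, -45), 2) = Pow(-33, 2) = 1089)
Add(Mul(-336, Pow(I, -1)), Mul(-334, Pow(Mul(80, -4), -1))) = Add(Mul(-336, Pow(1089, -1)), Mul(-334, Pow(Mul(80, -4), -1))) = Add(Mul(-336, Rational(1, 1089)), Mul(-334, Pow(-320, -1))) = Add(Rational(-112, 363), Mul(-334, Rational(-1, 320))) = Add(Rational(-112, 363), Rational(167, 160)) = Rational(42701, 58080)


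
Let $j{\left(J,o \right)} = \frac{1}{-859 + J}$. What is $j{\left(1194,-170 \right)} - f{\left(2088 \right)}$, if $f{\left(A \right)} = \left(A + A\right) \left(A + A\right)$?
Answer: $- \frac{5842056959}{335} \approx -1.7439 \cdot 10^{7}$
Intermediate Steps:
$f{\left(A \right)} = 4 A^{2}$ ($f{\left(A \right)} = 2 A 2 A = 4 A^{2}$)
$j{\left(1194,-170 \right)} - f{\left(2088 \right)} = \frac{1}{-859 + 1194} - 4 \cdot 2088^{2} = \frac{1}{335} - 4 \cdot 4359744 = \frac{1}{335} - 17438976 = - \frac{5842056959}{335}$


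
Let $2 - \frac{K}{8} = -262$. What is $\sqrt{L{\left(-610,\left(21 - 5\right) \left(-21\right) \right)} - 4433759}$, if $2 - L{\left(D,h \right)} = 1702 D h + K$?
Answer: $i \sqrt{353277789} \approx 18796.0 i$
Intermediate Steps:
$K = 2112$ ($K = 16 - -2096 = 16 + 2096 = 2112$)
$L{\left(D,h \right)} = -2110 - 1702 D h$ ($L{\left(D,h \right)} = 2 - \left(1702 D h + 2112\right) = 2 - \left(2112 + 1702 D h\right) = -2110 - 1702 D h$)
$\sqrt{L{\left(-610,\left(21 - 5\right) \left(-21\right) \right)} - 4433759} = \sqrt{\left(-2110 - - 1038220 \left(21 - 5\right) \left(-21\right)\right) - 4433759} = \sqrt{\left(-2110 - - 1038220 \cdot 16 \left(-21\right)\right) - 4433759} = \sqrt{\left(-2110 - \left(-1038220\right) \left(-336\right)\right) - 4433759} = \sqrt{\left(-2110 - 348841920\right) - 4433759} = \sqrt{-348844030 - 4433759} = \sqrt{-353277789} = i \sqrt{353277789}$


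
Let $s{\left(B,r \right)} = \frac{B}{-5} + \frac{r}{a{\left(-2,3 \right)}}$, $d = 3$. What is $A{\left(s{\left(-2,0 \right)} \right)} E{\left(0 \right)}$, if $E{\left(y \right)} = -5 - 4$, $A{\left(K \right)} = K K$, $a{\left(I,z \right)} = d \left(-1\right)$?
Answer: $- \frac{36}{25} \approx -1.44$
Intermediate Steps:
$a{\left(I,z \right)} = -3$ ($a{\left(I,z \right)} = 3 \left(-1\right) = -3$)
$s{\left(B,r \right)} = - \frac{r}{3} - \frac{B}{5}$ ($s{\left(B,r \right)} = \frac{B}{-5} + \frac{r}{-3} = B \left(- \frac{1}{5}\right) + r \left(- \frac{1}{3}\right) = - \frac{B}{5} - \frac{r}{3} = - \frac{r}{3} - \frac{B}{5}$)
$A{\left(K \right)} = K^{2}$
$E{\left(y \right)} = -9$
$A{\left(s{\left(-2,0 \right)} \right)} E{\left(0 \right)} = \left(\left(- \frac{1}{3}\right) 0 - - \frac{2}{5}\right)^{2} \left(-9\right) = \left(0 + \frac{2}{5}\right)^{2} \left(-9\right) = \left(\frac{2}{5}\right)^{2} \left(-9\right) = \frac{4}{25} \left(-9\right) = - \frac{36}{25}$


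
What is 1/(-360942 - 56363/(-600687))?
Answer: -600687/216813110791 ≈ -2.7705e-6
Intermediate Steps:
1/(-360942 - 56363/(-600687)) = 1/(-360942 - 56363*(-1/600687)) = 1/(-360942 + 56363/600687) = 1/(-216813110791/600687) = -600687/216813110791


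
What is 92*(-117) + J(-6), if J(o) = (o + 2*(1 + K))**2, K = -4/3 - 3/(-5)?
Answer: -2415176/225 ≈ -10734.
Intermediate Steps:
K = -11/15 (K = -4*1/3 - 3*(-1/5) = -4/3 + 3/5 = -11/15 ≈ -0.73333)
J(o) = (8/15 + o)**2 (J(o) = (o + 2*(1 - 11/15))**2 = (o + 2*(4/15))**2 = (o + 8/15)**2 = (8/15 + o)**2)
92*(-117) + J(-6) = 92*(-117) + (8 + 15*(-6))**2/225 = -10764 + (8 - 90)**2/225 = -10764 + (1/225)*(-82)**2 = -10764 + (1/225)*6724 = -10764 + 6724/225 = -2415176/225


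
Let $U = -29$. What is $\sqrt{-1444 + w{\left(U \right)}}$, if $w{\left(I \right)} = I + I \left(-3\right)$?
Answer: $3 i \sqrt{154} \approx 37.229 i$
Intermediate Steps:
$w{\left(I \right)} = - 2 I$ ($w{\left(I \right)} = I - 3 I = - 2 I$)
$\sqrt{-1444 + w{\left(U \right)}} = \sqrt{-1444 - -58} = \sqrt{-1444 + 58} = \sqrt{-1386} = 3 i \sqrt{154}$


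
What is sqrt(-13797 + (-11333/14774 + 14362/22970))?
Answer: I*sqrt(397234826850100022990)/169679390 ≈ 117.46*I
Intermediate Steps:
sqrt(-13797 + (-11333/14774 + 14362/22970)) = sqrt(-13797 + (-11333*1/14774 + 14362*(1/22970))) = sqrt(-13797 + (-11333/14774 + 7181/11485)) = sqrt(-13797 - 24067411/169679390) = sqrt(-2341090611241/169679390) = I*sqrt(397234826850100022990)/169679390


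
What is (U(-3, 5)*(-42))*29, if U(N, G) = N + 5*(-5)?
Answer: 34104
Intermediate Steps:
U(N, G) = -25 + N (U(N, G) = N - 25 = -25 + N)
(U(-3, 5)*(-42))*29 = ((-25 - 3)*(-42))*29 = -28*(-42)*29 = 1176*29 = 34104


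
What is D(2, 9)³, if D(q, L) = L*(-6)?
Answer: -157464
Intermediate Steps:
D(q, L) = -6*L
D(2, 9)³ = (-6*9)³ = (-54)³ = -157464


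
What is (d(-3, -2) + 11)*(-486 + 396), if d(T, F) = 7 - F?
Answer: -1800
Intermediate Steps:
(d(-3, -2) + 11)*(-486 + 396) = ((7 - 1*(-2)) + 11)*(-486 + 396) = ((7 + 2) + 11)*(-90) = (9 + 11)*(-90) = 20*(-90) = -1800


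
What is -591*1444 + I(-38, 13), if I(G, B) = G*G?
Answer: -851960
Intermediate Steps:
I(G, B) = G²
-591*1444 + I(-38, 13) = -591*1444 + (-38)² = -853404 + 1444 = -851960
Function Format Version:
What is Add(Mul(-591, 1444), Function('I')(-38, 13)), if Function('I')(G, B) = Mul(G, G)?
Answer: -851960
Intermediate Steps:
Function('I')(G, B) = Pow(G, 2)
Add(Mul(-591, 1444), Function('I')(-38, 13)) = Add(Mul(-591, 1444), Pow(-38, 2)) = Add(-853404, 1444) = -851960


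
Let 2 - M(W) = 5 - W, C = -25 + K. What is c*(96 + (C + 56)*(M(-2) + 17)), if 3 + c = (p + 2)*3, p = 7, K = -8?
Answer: 8928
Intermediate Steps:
C = -33 (C = -25 - 8 = -33)
M(W) = -3 + W (M(W) = 2 - (5 - W) = 2 + (-5 + W) = -3 + W)
c = 24 (c = -3 + (7 + 2)*3 = -3 + 9*3 = -3 + 27 = 24)
c*(96 + (C + 56)*(M(-2) + 17)) = 24*(96 + (-33 + 56)*((-3 - 2) + 17)) = 24*(96 + 23*(-5 + 17)) = 24*(96 + 23*12) = 24*(96 + 276) = 24*372 = 8928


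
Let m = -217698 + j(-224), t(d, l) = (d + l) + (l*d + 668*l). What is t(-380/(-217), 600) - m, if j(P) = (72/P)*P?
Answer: 134557022/217 ≈ 6.2008e+5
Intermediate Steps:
j(P) = 72
t(d, l) = d + 669*l + d*l (t(d, l) = (d + l) + (d*l + 668*l) = (d + l) + (668*l + d*l) = d + 669*l + d*l)
m = -217626 (m = -217698 + 72 = -217626)
t(-380/(-217), 600) - m = (-380/(-217) + 669*600 - 380/(-217)*600) - 1*(-217626) = (-380*(-1/217) + 401400 - 380*(-1/217)*600) + 217626 = (380/217 + 401400 + (380/217)*600) + 217626 = (380/217 + 401400 + 228000/217) + 217626 = 87332180/217 + 217626 = 134557022/217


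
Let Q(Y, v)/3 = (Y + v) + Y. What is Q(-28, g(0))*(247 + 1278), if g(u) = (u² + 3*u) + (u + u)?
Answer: -256200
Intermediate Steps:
g(u) = u² + 5*u (g(u) = (u² + 3*u) + 2*u = u² + 5*u)
Q(Y, v) = 3*v + 6*Y (Q(Y, v) = 3*((Y + v) + Y) = 3*(v + 2*Y) = 3*v + 6*Y)
Q(-28, g(0))*(247 + 1278) = (3*(0*(5 + 0)) + 6*(-28))*(247 + 1278) = (3*(0*5) - 168)*1525 = (3*0 - 168)*1525 = (0 - 168)*1525 = -168*1525 = -256200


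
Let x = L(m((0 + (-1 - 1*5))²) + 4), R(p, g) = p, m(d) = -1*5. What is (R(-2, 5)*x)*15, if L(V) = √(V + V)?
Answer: -30*I*√2 ≈ -42.426*I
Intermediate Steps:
m(d) = -5
L(V) = √2*√V (L(V) = √(2*V) = √2*√V)
x = I*√2 (x = √2*√(-5 + 4) = √2*√(-1) = √2*I = I*√2 ≈ 1.4142*I)
(R(-2, 5)*x)*15 = -2*I*√2*15 = -30*I*√2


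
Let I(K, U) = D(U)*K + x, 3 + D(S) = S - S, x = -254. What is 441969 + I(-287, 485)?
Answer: 442576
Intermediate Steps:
D(S) = -3 (D(S) = -3 + (S - S) = -3 + 0 = -3)
I(K, U) = -254 - 3*K (I(K, U) = -3*K - 254 = -254 - 3*K)
441969 + I(-287, 485) = 441969 + (-254 - 3*(-287)) = 441969 + (-254 + 861) = 441969 + 607 = 442576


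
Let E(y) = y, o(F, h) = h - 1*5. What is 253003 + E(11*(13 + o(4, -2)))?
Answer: 253069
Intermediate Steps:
o(F, h) = -5 + h (o(F, h) = h - 5 = -5 + h)
253003 + E(11*(13 + o(4, -2))) = 253003 + 11*(13 + (-5 - 2)) = 253003 + 11*(13 - 7) = 253003 + 11*6 = 253003 + 66 = 253069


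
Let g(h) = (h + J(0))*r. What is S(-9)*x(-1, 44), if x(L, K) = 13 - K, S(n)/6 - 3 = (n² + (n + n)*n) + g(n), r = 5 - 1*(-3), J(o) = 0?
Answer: -32364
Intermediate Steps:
r = 8 (r = 5 + 3 = 8)
g(h) = 8*h (g(h) = (h + 0)*8 = h*8 = 8*h)
S(n) = 18 + 18*n² + 48*n (S(n) = 18 + 6*((n² + (n + n)*n) + 8*n) = 18 + 6*((n² + (2*n)*n) + 8*n) = 18 + 6*((n² + 2*n²) + 8*n) = 18 + 6*(3*n² + 8*n) = 18 + (18*n² + 48*n) = 18 + 18*n² + 48*n)
S(-9)*x(-1, 44) = (18 + 18*(-9)² + 48*(-9))*(13 - 1*44) = (18 + 18*81 - 432)*(13 - 44) = (18 + 1458 - 432)*(-31) = 1044*(-31) = -32364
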